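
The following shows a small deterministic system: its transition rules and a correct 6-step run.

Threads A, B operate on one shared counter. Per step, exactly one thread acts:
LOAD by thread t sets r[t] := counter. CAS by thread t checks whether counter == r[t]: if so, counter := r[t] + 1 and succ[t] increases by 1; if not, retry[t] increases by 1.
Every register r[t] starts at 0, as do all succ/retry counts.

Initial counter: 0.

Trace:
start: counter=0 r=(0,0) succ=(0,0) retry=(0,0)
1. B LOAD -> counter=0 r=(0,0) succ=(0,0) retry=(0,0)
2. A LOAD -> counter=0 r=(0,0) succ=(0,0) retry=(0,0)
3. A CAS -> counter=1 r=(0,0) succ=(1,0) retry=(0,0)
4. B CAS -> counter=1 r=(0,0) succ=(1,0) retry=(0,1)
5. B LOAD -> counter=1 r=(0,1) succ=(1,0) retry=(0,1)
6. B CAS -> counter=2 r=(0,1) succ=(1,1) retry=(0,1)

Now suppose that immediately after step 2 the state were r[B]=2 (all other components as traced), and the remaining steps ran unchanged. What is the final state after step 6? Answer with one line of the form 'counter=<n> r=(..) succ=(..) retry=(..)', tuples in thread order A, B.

counter=2 r=(0,1) succ=(1,1) retry=(0,1)

state after step 2 := counter=0 r=(0,2) succ=(0,0) retry=(0,0)
3. A CAS -> counter=1 r=(0,2) succ=(1,0) retry=(0,0)
4. B CAS -> counter=1 r=(0,2) succ=(1,0) retry=(0,1)
5. B LOAD -> counter=1 r=(0,1) succ=(1,0) retry=(0,1)
6. B CAS -> counter=2 r=(0,1) succ=(1,1) retry=(0,1)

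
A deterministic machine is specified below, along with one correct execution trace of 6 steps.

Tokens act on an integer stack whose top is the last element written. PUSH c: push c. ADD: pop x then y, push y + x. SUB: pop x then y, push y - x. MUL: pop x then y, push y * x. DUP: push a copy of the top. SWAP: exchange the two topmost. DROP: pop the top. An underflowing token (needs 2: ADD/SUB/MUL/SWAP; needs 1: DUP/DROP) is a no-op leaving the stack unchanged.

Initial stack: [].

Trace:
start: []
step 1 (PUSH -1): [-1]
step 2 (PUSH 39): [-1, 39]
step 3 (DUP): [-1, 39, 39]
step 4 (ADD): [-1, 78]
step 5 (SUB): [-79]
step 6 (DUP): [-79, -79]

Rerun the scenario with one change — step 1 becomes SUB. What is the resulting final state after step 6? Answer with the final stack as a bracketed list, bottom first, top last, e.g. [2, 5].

[78, 78]

(re-executing from step 1 with the substitution; state before step 1: [])
step 1 (SUB): []
step 2 (PUSH 39): [39]
step 3 (DUP): [39, 39]
step 4 (ADD): [78]
step 5 (SUB): [78]
step 6 (DUP): [78, 78]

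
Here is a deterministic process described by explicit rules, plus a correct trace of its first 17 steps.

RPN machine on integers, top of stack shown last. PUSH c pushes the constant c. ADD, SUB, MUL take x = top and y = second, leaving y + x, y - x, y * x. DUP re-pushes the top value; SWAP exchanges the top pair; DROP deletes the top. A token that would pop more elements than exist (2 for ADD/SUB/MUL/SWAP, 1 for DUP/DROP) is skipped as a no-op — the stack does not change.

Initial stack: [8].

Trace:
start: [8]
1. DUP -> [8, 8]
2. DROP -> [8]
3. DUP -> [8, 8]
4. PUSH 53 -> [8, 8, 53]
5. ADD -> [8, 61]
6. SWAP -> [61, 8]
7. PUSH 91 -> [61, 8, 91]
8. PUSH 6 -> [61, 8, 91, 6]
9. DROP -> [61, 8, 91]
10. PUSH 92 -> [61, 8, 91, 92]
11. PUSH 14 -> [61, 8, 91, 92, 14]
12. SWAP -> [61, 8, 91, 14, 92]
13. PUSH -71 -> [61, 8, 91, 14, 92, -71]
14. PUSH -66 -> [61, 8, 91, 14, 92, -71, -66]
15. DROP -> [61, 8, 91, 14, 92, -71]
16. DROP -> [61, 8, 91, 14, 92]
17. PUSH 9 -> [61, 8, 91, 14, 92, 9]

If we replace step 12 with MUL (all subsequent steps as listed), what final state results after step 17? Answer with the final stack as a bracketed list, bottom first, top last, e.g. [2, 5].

[61, 8, 91, 1288, 9]

(re-executing from step 12 with the substitution; state before step 12: [61, 8, 91, 92, 14])
12. MUL -> [61, 8, 91, 1288]
13. PUSH -71 -> [61, 8, 91, 1288, -71]
14. PUSH -66 -> [61, 8, 91, 1288, -71, -66]
15. DROP -> [61, 8, 91, 1288, -71]
16. DROP -> [61, 8, 91, 1288]
17. PUSH 9 -> [61, 8, 91, 1288, 9]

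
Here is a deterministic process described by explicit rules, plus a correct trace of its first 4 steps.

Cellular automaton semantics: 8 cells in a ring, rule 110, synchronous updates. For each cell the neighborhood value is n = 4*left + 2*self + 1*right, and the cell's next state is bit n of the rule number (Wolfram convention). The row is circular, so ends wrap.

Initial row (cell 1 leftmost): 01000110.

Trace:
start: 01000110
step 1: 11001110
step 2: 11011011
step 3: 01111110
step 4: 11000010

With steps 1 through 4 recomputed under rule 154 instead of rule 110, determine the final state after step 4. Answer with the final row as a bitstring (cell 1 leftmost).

(re-executing steps 1..4 under rule 154; state before step 1: 01000110)
step 1: 10101101
step 2: 00001001
step 3: 10010110
step 4: 01100100

01100100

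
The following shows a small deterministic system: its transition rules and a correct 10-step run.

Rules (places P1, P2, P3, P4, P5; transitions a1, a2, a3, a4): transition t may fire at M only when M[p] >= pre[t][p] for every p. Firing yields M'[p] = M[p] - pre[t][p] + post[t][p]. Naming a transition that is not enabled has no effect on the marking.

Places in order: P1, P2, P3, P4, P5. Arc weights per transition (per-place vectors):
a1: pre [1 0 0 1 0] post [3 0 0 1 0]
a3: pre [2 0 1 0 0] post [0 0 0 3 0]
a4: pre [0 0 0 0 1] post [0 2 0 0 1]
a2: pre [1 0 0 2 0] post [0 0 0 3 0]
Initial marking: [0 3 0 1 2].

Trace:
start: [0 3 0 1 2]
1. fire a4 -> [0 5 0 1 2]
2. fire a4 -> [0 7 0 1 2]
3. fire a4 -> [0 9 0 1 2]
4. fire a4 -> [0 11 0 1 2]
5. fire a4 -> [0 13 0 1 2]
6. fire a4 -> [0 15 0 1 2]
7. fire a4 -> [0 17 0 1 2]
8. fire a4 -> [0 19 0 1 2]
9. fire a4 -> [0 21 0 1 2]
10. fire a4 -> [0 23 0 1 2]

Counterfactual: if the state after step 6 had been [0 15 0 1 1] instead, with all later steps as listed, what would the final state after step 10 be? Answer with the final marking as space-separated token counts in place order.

state after step 6 := [0 15 0 1 1]
7. fire a4 -> [0 17 0 1 1]
8. fire a4 -> [0 19 0 1 1]
9. fire a4 -> [0 21 0 1 1]
10. fire a4 -> [0 23 0 1 1]

0 23 0 1 1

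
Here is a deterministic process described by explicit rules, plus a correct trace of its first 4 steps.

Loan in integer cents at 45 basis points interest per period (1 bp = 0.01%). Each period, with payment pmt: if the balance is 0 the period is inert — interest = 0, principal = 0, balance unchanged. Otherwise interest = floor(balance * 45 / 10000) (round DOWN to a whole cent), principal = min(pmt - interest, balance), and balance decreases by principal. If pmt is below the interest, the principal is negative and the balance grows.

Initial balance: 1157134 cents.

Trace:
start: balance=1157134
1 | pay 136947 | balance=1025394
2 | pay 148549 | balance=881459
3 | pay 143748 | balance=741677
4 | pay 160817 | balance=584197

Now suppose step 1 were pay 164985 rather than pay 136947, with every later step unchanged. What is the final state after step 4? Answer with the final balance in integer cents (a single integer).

(re-executing from step 1 with the substitution; state before step 1: balance=1157134)
1 | pay 164985 | balance=997356
2 | pay 148549 | balance=853295
3 | pay 143748 | balance=713386
4 | pay 160817 | balance=555779

555779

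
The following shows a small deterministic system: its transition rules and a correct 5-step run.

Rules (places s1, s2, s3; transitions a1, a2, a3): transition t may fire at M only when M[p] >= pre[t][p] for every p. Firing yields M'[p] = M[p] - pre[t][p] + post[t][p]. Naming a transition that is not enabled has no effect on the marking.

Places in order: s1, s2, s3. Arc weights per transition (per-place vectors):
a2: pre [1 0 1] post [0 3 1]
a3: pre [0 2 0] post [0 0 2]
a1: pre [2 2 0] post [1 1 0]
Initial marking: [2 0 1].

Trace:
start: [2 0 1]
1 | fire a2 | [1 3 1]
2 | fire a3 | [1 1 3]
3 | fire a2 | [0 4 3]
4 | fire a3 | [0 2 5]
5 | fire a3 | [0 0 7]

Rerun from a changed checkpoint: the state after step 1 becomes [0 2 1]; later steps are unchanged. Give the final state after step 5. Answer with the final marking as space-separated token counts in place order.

state after step 1 := [0 2 1]
2 | fire a3 | [0 0 3]
3 | fire a2 | [0 0 3]
4 | fire a3 | [0 0 3]
5 | fire a3 | [0 0 3]

0 0 3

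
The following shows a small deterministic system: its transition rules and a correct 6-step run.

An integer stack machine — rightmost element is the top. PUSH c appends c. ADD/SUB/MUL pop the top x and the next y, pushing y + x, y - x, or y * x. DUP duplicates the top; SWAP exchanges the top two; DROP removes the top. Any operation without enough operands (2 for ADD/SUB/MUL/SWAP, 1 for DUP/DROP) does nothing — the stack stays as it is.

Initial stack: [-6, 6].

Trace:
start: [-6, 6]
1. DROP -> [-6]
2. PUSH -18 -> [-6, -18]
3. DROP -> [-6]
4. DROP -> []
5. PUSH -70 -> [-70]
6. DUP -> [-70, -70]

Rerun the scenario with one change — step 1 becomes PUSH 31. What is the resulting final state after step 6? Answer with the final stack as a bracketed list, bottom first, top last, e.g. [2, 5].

[-6, 6, -70, -70]

(re-executing from step 1 with the substitution; state before step 1: [-6, 6])
1. PUSH 31 -> [-6, 6, 31]
2. PUSH -18 -> [-6, 6, 31, -18]
3. DROP -> [-6, 6, 31]
4. DROP -> [-6, 6]
5. PUSH -70 -> [-6, 6, -70]
6. DUP -> [-6, 6, -70, -70]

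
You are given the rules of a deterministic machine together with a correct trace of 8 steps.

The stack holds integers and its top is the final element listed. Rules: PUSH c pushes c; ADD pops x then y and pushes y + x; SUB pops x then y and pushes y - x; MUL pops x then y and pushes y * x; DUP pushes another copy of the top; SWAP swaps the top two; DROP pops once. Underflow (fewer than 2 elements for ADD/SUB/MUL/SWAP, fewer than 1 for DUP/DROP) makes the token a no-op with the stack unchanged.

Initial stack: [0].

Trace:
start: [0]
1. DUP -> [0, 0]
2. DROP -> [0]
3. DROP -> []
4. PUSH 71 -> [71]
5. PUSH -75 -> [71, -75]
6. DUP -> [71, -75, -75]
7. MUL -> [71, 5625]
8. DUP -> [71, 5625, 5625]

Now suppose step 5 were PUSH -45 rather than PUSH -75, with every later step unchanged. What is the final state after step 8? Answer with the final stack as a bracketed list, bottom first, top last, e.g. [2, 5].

[71, 2025, 2025]

(re-executing from step 5 with the substitution; state before step 5: [71])
5. PUSH -45 -> [71, -45]
6. DUP -> [71, -45, -45]
7. MUL -> [71, 2025]
8. DUP -> [71, 2025, 2025]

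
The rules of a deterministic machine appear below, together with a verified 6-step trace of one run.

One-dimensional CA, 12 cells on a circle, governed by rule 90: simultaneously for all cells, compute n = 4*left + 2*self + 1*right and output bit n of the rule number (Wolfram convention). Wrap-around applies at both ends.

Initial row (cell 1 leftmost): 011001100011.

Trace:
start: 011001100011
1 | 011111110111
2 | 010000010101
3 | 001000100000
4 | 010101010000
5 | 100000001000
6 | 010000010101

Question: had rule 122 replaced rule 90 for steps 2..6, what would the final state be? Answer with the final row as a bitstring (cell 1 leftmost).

101101101101

(re-executing steps 2..6 under rule 122; state before step 2: 011111110111)
2 | 110000011101
3 | 011000110111
4 | 111101111101
5 | 000111000111
6 | 101101101101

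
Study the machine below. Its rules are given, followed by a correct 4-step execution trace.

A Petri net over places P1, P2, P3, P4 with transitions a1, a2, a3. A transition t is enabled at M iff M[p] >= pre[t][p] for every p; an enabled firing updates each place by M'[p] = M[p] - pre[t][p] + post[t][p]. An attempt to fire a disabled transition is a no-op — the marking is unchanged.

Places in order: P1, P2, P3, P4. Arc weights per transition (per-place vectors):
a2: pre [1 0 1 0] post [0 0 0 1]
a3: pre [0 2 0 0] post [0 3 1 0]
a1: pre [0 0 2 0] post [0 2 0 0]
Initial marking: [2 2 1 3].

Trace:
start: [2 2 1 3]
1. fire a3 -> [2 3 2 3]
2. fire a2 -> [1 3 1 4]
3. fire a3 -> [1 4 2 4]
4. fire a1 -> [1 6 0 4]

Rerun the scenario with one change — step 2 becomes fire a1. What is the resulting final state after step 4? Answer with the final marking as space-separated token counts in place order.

(re-executing from step 2 with the substitution; state before step 2: [2 3 2 3])
2. fire a1 -> [2 5 0 3]
3. fire a3 -> [2 6 1 3]
4. fire a1 -> [2 6 1 3]

2 6 1 3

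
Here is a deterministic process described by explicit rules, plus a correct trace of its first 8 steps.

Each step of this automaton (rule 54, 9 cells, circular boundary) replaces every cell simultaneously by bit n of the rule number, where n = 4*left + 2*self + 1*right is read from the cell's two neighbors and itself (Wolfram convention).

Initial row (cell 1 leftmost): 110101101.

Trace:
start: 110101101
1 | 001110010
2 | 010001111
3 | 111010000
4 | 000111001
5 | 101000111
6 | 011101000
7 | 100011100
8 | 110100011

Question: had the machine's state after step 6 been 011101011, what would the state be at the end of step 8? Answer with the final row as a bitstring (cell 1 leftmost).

110100011

state after step 6 := 011101011
7 | 100011100
8 | 110100011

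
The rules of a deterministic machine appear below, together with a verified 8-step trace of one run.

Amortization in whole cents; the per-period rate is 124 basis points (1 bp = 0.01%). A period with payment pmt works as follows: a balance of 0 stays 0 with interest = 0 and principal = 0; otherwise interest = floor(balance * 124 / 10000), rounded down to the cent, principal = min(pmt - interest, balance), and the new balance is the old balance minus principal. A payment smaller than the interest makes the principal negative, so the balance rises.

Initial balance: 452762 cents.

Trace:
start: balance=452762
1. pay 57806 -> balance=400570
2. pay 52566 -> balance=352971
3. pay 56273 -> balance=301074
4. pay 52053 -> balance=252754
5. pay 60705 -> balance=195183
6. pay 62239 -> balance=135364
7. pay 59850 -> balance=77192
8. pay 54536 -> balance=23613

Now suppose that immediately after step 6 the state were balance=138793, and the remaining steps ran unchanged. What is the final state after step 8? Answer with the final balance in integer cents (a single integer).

27128

state after step 6 := balance=138793
7. pay 59850 -> balance=80664
8. pay 54536 -> balance=27128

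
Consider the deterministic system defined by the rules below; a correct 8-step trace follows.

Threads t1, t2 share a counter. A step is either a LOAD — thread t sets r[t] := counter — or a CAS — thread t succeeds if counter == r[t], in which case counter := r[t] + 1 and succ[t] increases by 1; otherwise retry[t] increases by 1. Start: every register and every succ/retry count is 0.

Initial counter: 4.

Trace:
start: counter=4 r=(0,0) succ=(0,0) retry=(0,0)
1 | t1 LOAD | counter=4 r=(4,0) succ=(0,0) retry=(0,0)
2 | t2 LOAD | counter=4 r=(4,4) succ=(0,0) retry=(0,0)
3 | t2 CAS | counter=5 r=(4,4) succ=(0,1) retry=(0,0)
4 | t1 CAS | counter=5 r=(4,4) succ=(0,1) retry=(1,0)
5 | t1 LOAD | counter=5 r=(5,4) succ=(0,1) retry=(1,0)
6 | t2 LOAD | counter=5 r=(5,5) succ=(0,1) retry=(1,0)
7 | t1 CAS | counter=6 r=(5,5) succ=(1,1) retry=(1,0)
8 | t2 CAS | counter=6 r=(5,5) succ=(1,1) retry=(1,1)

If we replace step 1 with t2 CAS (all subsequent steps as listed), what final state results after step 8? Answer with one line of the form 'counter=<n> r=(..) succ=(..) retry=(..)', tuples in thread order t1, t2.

counter=6 r=(5,5) succ=(1,1) retry=(1,2)

(re-executing from step 1 with the substitution; state before step 1: counter=4 r=(0,0) succ=(0,0) retry=(0,0))
1 | t2 CAS | counter=4 r=(0,0) succ=(0,0) retry=(0,1)
2 | t2 LOAD | counter=4 r=(0,4) succ=(0,0) retry=(0,1)
3 | t2 CAS | counter=5 r=(0,4) succ=(0,1) retry=(0,1)
4 | t1 CAS | counter=5 r=(0,4) succ=(0,1) retry=(1,1)
5 | t1 LOAD | counter=5 r=(5,4) succ=(0,1) retry=(1,1)
6 | t2 LOAD | counter=5 r=(5,5) succ=(0,1) retry=(1,1)
7 | t1 CAS | counter=6 r=(5,5) succ=(1,1) retry=(1,1)
8 | t2 CAS | counter=6 r=(5,5) succ=(1,1) retry=(1,2)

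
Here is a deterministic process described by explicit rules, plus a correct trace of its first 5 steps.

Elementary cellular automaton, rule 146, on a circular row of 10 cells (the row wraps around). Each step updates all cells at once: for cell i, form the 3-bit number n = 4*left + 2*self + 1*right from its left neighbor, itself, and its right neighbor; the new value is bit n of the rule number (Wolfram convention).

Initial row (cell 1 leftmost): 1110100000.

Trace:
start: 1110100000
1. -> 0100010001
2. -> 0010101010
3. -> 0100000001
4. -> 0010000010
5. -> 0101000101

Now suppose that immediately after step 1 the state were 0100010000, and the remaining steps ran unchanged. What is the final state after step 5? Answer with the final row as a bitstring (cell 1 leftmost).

state after step 1 := 0100010000
2. -> 1010101000
3. -> 0000000101
4. -> 1000001000
5. -> 0100010101

0100010101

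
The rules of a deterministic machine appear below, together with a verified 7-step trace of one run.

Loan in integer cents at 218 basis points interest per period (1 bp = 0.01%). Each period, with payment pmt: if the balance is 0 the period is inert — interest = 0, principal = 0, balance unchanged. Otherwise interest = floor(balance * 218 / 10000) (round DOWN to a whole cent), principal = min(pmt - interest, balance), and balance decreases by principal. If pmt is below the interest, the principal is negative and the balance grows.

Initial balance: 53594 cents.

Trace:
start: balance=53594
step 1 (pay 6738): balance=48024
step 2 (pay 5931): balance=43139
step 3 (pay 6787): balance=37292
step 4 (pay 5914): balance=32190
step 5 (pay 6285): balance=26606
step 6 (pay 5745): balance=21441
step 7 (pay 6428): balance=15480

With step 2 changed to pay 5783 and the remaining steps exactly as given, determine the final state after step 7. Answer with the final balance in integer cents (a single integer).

15645

(re-executing from step 2 with the substitution; state before step 2: balance=48024)
step 2 (pay 5783): balance=43287
step 3 (pay 6787): balance=37443
step 4 (pay 5914): balance=32345
step 5 (pay 6285): balance=26765
step 6 (pay 5745): balance=21603
step 7 (pay 6428): balance=15645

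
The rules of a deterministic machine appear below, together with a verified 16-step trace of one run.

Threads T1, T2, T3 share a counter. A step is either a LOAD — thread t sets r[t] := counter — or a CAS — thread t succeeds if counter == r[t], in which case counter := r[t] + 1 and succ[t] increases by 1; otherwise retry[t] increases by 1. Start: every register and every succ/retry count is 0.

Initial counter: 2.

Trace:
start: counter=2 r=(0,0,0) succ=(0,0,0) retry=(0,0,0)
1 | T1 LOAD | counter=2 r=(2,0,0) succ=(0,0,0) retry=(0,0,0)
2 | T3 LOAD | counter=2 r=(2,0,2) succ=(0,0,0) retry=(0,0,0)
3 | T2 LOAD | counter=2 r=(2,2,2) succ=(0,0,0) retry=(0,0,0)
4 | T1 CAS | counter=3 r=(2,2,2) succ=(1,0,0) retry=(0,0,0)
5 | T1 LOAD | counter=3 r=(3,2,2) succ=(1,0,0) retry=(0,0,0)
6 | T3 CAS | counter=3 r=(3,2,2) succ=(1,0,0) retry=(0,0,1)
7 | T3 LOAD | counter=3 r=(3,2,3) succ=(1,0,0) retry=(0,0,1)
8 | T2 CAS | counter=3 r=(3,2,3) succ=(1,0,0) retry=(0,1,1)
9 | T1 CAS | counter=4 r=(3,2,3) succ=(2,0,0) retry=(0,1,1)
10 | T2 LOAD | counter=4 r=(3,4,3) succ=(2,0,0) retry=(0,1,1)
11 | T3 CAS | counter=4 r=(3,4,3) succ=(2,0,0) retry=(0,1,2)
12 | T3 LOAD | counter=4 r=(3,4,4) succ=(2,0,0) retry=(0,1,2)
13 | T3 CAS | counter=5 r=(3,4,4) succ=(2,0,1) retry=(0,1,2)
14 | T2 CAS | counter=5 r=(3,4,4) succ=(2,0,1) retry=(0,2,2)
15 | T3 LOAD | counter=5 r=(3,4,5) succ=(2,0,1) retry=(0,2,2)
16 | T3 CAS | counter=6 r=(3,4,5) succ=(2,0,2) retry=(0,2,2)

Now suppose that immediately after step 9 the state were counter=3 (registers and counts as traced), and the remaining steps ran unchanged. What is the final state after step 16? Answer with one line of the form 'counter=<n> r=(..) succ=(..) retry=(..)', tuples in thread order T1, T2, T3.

counter=6 r=(3,3,5) succ=(2,0,3) retry=(0,2,1)

state after step 9 := counter=3 r=(3,2,3) succ=(2,0,0) retry=(0,1,1)
10 | T2 LOAD | counter=3 r=(3,3,3) succ=(2,0,0) retry=(0,1,1)
11 | T3 CAS | counter=4 r=(3,3,3) succ=(2,0,1) retry=(0,1,1)
12 | T3 LOAD | counter=4 r=(3,3,4) succ=(2,0,1) retry=(0,1,1)
13 | T3 CAS | counter=5 r=(3,3,4) succ=(2,0,2) retry=(0,1,1)
14 | T2 CAS | counter=5 r=(3,3,4) succ=(2,0,2) retry=(0,2,1)
15 | T3 LOAD | counter=5 r=(3,3,5) succ=(2,0,2) retry=(0,2,1)
16 | T3 CAS | counter=6 r=(3,3,5) succ=(2,0,3) retry=(0,2,1)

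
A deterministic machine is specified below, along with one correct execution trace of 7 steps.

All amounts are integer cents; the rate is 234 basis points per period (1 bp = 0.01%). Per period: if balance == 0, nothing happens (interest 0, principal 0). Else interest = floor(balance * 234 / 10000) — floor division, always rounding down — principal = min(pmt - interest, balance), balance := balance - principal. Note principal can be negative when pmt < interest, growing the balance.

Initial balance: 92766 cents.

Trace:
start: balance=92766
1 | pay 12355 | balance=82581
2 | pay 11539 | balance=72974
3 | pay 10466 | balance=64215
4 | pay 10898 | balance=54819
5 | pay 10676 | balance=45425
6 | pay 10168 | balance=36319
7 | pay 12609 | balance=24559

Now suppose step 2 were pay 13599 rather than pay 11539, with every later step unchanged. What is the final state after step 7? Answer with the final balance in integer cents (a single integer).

(re-executing from step 2 with the substitution; state before step 2: balance=82581)
2 | pay 13599 | balance=70914
3 | pay 10466 | balance=62107
4 | pay 10898 | balance=52662
5 | pay 10676 | balance=43218
6 | pay 10168 | balance=34061
7 | pay 12609 | balance=22249

22249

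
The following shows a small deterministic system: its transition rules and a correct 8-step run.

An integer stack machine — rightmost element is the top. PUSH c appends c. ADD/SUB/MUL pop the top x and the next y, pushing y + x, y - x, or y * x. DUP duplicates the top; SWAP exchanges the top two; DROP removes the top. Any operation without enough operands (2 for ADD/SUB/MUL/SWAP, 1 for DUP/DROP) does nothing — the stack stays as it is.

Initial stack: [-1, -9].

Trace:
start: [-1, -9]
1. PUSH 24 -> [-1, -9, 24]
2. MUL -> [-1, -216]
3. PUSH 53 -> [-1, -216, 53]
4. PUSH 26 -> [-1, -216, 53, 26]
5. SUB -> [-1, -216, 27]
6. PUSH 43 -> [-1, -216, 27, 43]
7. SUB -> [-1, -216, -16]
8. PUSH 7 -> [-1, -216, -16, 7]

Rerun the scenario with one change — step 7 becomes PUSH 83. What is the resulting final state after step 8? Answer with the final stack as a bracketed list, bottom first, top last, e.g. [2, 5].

[-1, -216, 27, 43, 83, 7]

(re-executing from step 7 with the substitution; state before step 7: [-1, -216, 27, 43])
7. PUSH 83 -> [-1, -216, 27, 43, 83]
8. PUSH 7 -> [-1, -216, 27, 43, 83, 7]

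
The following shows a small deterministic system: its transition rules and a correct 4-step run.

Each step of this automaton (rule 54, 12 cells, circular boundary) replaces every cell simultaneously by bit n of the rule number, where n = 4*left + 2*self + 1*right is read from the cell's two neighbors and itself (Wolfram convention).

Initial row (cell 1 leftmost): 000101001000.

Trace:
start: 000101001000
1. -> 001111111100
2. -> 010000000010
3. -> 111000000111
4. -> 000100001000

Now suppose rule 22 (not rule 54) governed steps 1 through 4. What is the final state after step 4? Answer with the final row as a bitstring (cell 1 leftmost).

(re-executing steps 1..4 under rule 22; state before step 1: 000101001000)
1. -> 001101111100
2. -> 010000000010
3. -> 111000000111
4. -> 000100001000

000100001000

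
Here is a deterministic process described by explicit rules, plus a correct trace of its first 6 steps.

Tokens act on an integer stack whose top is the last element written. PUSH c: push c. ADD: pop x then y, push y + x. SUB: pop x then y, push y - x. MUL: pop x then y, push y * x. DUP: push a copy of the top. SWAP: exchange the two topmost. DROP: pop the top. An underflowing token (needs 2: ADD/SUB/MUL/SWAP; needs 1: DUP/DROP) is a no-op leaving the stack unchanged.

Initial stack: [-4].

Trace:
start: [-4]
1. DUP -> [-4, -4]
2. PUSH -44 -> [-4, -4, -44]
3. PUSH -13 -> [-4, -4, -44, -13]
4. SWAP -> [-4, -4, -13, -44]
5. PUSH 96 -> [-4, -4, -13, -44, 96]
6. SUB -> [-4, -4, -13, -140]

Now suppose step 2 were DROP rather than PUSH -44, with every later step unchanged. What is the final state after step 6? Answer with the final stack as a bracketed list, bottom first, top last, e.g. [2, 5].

(re-executing from step 2 with the substitution; state before step 2: [-4, -4])
2. DROP -> [-4]
3. PUSH -13 -> [-4, -13]
4. SWAP -> [-13, -4]
5. PUSH 96 -> [-13, -4, 96]
6. SUB -> [-13, -100]

[-13, -100]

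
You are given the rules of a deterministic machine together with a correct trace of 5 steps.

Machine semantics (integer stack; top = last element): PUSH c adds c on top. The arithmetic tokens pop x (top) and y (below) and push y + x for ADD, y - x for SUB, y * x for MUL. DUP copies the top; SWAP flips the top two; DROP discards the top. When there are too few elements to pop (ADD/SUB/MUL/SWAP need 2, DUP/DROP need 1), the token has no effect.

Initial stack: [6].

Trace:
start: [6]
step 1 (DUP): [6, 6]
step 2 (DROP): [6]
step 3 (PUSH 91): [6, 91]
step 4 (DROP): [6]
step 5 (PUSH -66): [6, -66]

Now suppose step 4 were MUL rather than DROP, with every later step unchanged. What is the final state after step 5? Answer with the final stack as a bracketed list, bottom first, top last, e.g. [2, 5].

(re-executing from step 4 with the substitution; state before step 4: [6, 91])
step 4 (MUL): [546]
step 5 (PUSH -66): [546, -66]

[546, -66]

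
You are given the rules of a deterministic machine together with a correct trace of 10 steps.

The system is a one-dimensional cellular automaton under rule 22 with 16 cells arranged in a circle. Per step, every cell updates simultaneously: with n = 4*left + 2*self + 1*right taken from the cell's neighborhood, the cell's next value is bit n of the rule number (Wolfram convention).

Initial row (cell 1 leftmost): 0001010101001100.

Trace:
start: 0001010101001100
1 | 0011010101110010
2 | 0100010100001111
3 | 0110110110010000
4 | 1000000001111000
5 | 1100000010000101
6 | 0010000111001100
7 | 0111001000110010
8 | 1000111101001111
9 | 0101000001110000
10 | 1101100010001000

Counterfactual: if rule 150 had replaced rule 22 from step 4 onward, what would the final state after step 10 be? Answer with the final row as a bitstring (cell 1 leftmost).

1111001111010110

(re-executing steps 4..10 under rule 150; state before step 4: 0110110110010000)
4 | 1000000001111000
5 | 1100000010110101
6 | 1010000110000100
7 | 1011001001001111
8 | 0000111111110111
9 | 1001011111100010
10 | 1111001111010110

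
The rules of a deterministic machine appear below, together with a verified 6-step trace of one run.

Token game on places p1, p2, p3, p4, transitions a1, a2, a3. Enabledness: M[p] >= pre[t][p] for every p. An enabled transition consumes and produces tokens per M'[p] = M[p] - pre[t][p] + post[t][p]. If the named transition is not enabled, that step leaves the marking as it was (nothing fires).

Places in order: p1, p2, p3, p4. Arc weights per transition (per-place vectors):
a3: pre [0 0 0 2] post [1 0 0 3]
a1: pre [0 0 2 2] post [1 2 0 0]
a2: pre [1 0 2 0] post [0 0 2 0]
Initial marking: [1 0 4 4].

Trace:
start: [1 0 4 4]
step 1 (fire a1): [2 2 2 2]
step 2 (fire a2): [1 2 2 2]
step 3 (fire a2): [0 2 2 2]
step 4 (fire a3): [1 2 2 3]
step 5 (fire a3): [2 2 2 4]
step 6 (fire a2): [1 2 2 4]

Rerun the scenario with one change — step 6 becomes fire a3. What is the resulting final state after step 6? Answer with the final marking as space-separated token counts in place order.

(re-executing from step 6 with the substitution; state before step 6: [2 2 2 4])
step 6 (fire a3): [3 2 2 5]

3 2 2 5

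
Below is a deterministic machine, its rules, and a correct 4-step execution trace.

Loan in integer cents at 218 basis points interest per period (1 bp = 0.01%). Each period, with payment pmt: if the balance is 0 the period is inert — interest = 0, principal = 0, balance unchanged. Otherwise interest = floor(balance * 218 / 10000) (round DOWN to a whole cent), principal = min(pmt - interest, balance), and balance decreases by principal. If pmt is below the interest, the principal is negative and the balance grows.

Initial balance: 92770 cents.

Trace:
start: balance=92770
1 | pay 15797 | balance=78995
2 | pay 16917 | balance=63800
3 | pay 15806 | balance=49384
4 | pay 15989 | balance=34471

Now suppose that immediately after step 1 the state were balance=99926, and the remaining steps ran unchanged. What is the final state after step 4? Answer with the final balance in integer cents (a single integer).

56801

state after step 1 := balance=99926
2 | pay 16917 | balance=85187
3 | pay 15806 | balance=71238
4 | pay 15989 | balance=56801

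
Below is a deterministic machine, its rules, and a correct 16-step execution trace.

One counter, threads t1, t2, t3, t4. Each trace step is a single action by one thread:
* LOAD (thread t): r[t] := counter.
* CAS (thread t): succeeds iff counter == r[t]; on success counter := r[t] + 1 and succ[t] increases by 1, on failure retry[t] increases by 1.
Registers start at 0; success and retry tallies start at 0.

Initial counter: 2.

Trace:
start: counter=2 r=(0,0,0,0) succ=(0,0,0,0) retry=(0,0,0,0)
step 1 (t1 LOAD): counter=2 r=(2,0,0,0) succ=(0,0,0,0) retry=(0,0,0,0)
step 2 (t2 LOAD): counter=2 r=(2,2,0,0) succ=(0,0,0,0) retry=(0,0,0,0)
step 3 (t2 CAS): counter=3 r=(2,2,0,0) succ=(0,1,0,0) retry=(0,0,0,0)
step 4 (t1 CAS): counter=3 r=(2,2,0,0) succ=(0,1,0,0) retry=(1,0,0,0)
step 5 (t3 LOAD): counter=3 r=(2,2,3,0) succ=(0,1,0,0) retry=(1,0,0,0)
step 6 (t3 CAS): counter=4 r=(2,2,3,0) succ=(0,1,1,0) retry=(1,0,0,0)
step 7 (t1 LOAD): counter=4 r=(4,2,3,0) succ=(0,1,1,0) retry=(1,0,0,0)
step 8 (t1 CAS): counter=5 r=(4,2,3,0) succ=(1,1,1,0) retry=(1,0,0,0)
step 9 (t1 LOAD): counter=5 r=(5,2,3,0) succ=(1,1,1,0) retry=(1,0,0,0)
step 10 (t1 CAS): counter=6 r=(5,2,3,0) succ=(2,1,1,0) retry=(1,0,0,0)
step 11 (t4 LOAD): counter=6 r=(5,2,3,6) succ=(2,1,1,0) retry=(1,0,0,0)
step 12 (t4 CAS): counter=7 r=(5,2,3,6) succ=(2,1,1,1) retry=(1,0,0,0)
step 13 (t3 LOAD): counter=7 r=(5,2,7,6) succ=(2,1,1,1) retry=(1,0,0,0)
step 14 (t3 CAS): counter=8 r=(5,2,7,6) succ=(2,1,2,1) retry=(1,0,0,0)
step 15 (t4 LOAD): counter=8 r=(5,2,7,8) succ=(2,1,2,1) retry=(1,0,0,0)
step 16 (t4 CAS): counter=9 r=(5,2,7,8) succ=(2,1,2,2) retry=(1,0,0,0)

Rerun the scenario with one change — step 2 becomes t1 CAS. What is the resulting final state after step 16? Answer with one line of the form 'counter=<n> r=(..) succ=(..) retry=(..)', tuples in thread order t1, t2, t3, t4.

(re-executing from step 2 with the substitution; state before step 2: counter=2 r=(2,0,0,0) succ=(0,0,0,0) retry=(0,0,0,0))
step 2 (t1 CAS): counter=3 r=(2,0,0,0) succ=(1,0,0,0) retry=(0,0,0,0)
step 3 (t2 CAS): counter=3 r=(2,0,0,0) succ=(1,0,0,0) retry=(0,1,0,0)
step 4 (t1 CAS): counter=3 r=(2,0,0,0) succ=(1,0,0,0) retry=(1,1,0,0)
step 5 (t3 LOAD): counter=3 r=(2,0,3,0) succ=(1,0,0,0) retry=(1,1,0,0)
step 6 (t3 CAS): counter=4 r=(2,0,3,0) succ=(1,0,1,0) retry=(1,1,0,0)
step 7 (t1 LOAD): counter=4 r=(4,0,3,0) succ=(1,0,1,0) retry=(1,1,0,0)
step 8 (t1 CAS): counter=5 r=(4,0,3,0) succ=(2,0,1,0) retry=(1,1,0,0)
step 9 (t1 LOAD): counter=5 r=(5,0,3,0) succ=(2,0,1,0) retry=(1,1,0,0)
step 10 (t1 CAS): counter=6 r=(5,0,3,0) succ=(3,0,1,0) retry=(1,1,0,0)
step 11 (t4 LOAD): counter=6 r=(5,0,3,6) succ=(3,0,1,0) retry=(1,1,0,0)
step 12 (t4 CAS): counter=7 r=(5,0,3,6) succ=(3,0,1,1) retry=(1,1,0,0)
step 13 (t3 LOAD): counter=7 r=(5,0,7,6) succ=(3,0,1,1) retry=(1,1,0,0)
step 14 (t3 CAS): counter=8 r=(5,0,7,6) succ=(3,0,2,1) retry=(1,1,0,0)
step 15 (t4 LOAD): counter=8 r=(5,0,7,8) succ=(3,0,2,1) retry=(1,1,0,0)
step 16 (t4 CAS): counter=9 r=(5,0,7,8) succ=(3,0,2,2) retry=(1,1,0,0)

counter=9 r=(5,0,7,8) succ=(3,0,2,2) retry=(1,1,0,0)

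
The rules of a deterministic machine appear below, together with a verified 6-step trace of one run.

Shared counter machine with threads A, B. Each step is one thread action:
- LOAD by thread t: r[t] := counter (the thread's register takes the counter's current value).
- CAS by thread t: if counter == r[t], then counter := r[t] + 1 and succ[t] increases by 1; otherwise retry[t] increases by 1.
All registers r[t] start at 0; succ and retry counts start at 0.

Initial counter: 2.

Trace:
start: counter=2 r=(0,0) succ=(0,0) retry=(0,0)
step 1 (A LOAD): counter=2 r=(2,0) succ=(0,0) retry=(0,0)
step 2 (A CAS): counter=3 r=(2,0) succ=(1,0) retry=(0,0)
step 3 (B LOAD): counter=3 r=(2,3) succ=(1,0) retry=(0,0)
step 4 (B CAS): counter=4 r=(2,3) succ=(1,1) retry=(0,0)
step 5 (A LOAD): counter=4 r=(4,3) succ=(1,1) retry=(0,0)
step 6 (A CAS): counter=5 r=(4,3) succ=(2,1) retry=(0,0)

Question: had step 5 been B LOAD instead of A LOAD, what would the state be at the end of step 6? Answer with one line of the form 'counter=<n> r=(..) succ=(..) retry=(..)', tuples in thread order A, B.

counter=4 r=(2,4) succ=(1,1) retry=(1,0)

(re-executing from step 5 with the substitution; state before step 5: counter=4 r=(2,3) succ=(1,1) retry=(0,0))
step 5 (B LOAD): counter=4 r=(2,4) succ=(1,1) retry=(0,0)
step 6 (A CAS): counter=4 r=(2,4) succ=(1,1) retry=(1,0)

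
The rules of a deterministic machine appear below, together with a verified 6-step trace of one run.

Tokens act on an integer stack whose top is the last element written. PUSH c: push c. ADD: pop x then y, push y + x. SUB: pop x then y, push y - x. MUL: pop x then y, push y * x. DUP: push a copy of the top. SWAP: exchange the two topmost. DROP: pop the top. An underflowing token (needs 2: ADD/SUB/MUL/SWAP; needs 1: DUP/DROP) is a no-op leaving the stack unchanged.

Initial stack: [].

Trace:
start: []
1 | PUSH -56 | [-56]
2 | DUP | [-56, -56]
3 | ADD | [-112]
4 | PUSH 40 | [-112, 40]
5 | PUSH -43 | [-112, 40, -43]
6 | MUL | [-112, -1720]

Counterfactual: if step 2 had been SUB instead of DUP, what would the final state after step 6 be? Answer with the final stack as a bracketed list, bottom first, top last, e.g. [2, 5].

(re-executing from step 2 with the substitution; state before step 2: [-56])
2 | SUB | [-56]
3 | ADD | [-56]
4 | PUSH 40 | [-56, 40]
5 | PUSH -43 | [-56, 40, -43]
6 | MUL | [-56, -1720]

[-56, -1720]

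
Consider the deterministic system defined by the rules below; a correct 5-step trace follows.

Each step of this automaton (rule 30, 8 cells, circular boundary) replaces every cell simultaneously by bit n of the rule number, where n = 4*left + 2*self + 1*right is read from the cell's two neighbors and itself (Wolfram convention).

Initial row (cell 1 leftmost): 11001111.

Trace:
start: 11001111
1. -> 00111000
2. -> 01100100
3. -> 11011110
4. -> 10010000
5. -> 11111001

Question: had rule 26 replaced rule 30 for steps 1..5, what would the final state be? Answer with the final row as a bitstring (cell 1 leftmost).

01101001

(re-executing steps 1..5 under rule 26; state before step 1: 11001111)
1. -> 00111000
2. -> 01100100
3. -> 11011010
4. -> 10010000
5. -> 01101001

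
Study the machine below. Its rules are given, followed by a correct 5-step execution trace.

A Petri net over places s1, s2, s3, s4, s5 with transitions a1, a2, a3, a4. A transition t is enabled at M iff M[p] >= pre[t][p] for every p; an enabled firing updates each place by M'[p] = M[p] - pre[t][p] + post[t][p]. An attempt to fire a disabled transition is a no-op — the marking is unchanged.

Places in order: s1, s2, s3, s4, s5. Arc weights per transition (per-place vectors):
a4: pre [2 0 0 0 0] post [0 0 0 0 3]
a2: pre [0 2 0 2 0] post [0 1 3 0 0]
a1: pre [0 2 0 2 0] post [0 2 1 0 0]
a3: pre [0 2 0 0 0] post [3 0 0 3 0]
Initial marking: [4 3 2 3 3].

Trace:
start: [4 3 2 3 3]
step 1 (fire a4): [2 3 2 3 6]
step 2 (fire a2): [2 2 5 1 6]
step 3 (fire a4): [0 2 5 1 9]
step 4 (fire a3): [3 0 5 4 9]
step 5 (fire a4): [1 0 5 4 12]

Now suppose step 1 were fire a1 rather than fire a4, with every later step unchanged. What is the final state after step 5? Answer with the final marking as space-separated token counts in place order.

(re-executing from step 1 with the substitution; state before step 1: [4 3 2 3 3])
step 1 (fire a1): [4 3 3 1 3]
step 2 (fire a2): [4 3 3 1 3]
step 3 (fire a4): [2 3 3 1 6]
step 4 (fire a3): [5 1 3 4 6]
step 5 (fire a4): [3 1 3 4 9]

3 1 3 4 9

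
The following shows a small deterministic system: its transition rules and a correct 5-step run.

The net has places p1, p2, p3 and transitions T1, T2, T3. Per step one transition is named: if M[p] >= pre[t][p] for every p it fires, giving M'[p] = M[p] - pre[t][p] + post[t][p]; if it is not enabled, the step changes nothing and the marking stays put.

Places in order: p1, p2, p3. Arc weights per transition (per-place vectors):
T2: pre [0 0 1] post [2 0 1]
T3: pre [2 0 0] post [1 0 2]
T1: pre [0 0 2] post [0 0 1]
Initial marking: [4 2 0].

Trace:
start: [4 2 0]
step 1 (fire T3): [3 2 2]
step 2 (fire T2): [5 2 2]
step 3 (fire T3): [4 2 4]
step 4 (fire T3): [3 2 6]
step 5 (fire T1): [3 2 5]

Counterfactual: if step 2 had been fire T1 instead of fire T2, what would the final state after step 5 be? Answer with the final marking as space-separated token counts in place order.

1 2 4

(re-executing from step 2 with the substitution; state before step 2: [3 2 2])
step 2 (fire T1): [3 2 1]
step 3 (fire T3): [2 2 3]
step 4 (fire T3): [1 2 5]
step 5 (fire T1): [1 2 4]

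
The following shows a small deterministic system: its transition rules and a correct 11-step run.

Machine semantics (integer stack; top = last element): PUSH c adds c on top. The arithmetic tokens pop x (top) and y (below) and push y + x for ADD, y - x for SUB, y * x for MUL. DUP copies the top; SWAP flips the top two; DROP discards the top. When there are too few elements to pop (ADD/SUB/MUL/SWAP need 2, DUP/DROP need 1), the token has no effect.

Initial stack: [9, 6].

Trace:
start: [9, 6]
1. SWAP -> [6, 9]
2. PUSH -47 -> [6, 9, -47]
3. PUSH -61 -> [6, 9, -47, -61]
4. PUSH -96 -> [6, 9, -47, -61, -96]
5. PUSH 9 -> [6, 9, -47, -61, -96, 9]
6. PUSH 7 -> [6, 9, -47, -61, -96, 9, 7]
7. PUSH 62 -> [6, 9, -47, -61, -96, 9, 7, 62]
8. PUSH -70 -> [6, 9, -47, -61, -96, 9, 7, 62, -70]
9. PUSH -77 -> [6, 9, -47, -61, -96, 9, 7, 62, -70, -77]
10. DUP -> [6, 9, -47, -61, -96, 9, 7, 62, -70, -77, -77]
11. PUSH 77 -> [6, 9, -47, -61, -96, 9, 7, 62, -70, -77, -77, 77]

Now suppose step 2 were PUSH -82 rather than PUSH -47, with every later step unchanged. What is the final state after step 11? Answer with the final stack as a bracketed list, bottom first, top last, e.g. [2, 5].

[6, 9, -82, -61, -96, 9, 7, 62, -70, -77, -77, 77]

(re-executing from step 2 with the substitution; state before step 2: [6, 9])
2. PUSH -82 -> [6, 9, -82]
3. PUSH -61 -> [6, 9, -82, -61]
4. PUSH -96 -> [6, 9, -82, -61, -96]
5. PUSH 9 -> [6, 9, -82, -61, -96, 9]
6. PUSH 7 -> [6, 9, -82, -61, -96, 9, 7]
7. PUSH 62 -> [6, 9, -82, -61, -96, 9, 7, 62]
8. PUSH -70 -> [6, 9, -82, -61, -96, 9, 7, 62, -70]
9. PUSH -77 -> [6, 9, -82, -61, -96, 9, 7, 62, -70, -77]
10. DUP -> [6, 9, -82, -61, -96, 9, 7, 62, -70, -77, -77]
11. PUSH 77 -> [6, 9, -82, -61, -96, 9, 7, 62, -70, -77, -77, 77]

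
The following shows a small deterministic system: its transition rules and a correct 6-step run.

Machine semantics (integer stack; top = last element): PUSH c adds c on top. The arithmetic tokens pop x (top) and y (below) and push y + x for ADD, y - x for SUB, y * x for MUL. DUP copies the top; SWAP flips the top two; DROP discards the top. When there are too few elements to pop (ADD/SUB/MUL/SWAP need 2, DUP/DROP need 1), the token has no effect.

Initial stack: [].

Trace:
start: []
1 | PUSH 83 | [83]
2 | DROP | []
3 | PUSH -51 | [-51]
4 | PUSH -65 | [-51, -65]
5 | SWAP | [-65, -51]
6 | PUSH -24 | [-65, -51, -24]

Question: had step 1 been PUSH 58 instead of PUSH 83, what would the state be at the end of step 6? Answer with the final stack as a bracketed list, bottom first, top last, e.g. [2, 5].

[-65, -51, -24]

(re-executing from step 1 with the substitution; state before step 1: [])
1 | PUSH 58 | [58]
2 | DROP | []
3 | PUSH -51 | [-51]
4 | PUSH -65 | [-51, -65]
5 | SWAP | [-65, -51]
6 | PUSH -24 | [-65, -51, -24]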